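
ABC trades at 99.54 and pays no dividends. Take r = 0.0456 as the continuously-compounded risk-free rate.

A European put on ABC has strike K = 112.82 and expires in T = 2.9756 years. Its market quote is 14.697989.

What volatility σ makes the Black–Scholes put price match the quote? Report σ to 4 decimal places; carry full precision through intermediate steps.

At σ = 0.2246 the Black–Scholes value reproduces the quote:
σ√T = 0.2246·√2.9756 = 0.387433
d₁ = (ln(S/K) + (r+σ²/2)T) / (σ√T) = (ln(99.54/112.82) + (0.0456+0.2246²/2)·2.9756) / 0.387433 = (-0.125234 + 0.210740) / 0.387433 = 0.220698
d₂ = d₁ − σ√T = 0.220698 − 0.387433 = -0.166736
e^{−rT} = 0.873116
N(−d₁) = 0.412664,  N(−d₂) = 0.566211
V = K·e^{−rT}·N(−d₂) − S·N(−d₁) = 55.774559 − 41.076570 = 14.697989 (equal to the quote); since ∂V/∂σ > 0 for all σ, the implied volatility is unique

sigma = 0.2246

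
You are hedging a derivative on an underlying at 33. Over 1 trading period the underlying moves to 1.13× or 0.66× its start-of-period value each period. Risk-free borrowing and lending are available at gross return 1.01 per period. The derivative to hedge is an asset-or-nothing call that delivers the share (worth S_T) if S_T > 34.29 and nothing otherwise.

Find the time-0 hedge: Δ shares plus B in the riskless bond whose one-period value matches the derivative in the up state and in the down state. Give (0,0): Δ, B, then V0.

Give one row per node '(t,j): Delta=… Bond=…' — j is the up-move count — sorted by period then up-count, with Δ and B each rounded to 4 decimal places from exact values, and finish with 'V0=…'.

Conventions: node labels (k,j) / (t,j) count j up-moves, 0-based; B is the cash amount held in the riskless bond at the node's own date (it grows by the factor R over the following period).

(0,0): Delta=2.4043 Bond=-51.8462
V0=27.4942

Under the risk-neutral measure, an up-move has probability p* = (R−d)/(u−d) = 0.7447 and values discount at R = 1.01.
Payoffs at expiry: V(1,0)=0.0000, V(1,1)=37.2900
Node (0,0) S=33.0000: V=(p*·37.2900+(1−p*)·0.0000)/1.01=27.4942; Δ=(37.2900−0.0000)/(37.2900−21.7800)=2.4043; B=V−Δ·S=-51.8462
Check: Δ(0,0)·S0 + B(0,0) = 27.4942 = V0.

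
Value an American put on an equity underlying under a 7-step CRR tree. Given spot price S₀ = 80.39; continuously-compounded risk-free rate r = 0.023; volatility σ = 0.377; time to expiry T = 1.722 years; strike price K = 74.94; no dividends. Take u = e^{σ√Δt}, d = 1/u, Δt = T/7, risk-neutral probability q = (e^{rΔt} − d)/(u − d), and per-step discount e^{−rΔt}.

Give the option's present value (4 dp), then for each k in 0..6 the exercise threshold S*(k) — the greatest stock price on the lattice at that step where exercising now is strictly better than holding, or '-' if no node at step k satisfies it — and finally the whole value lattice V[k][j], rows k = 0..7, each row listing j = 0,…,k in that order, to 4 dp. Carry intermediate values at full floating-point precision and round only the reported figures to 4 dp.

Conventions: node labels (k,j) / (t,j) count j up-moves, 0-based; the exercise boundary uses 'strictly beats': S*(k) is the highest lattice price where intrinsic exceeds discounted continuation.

price = 11.7317
boundary = - - - - 38.0517 45.8755 55.3080
tree:
11.7317
16.4494 6.5211
22.3715 9.9294 2.7329
29.3452 14.7302 4.6027 0.6445
36.8883 21.1422 7.6337 1.2195 0.0000
43.3778 29.0645 12.4097 2.3074 0.0000 0.0000
48.7606 36.8883 19.6320 4.3657 0.0000 0.0000 0.0000
53.2253 43.3778 29.0645 8.2601 0.0000 0.0000 0.0000 0.0000

params: Δt=0.24600 u=1.20561 d=0.82946 q=0.46847 e^(-rΔt)=0.99436
t_7 payoffs: 53.2253 43.3778 29.0645 8.2601 0.0000 0.0000 0.0000 0.0000
t_6: node(6,0) S=26.1794 payoff=48.7606 vs cont=48.3377 → 48.7606 [stop]  node(6,1) S=38.0517 payoff=36.8883 vs cont=36.4655 → 36.8883 [stop]  node(6,2) S=55.3080 payoff=19.6320 vs cont=19.2092 → 19.6320 [stop]  node(6,3) S=80.3900 payoff=0.0000 vs cont=4.3657 → 4.3657 [wait]  node(6,4) S=116.8466 payoff=0.0000 vs cont=0.0000 → 0.0000 [wait]  node(6,5) S=169.8360 payoff=0.0000 vs cont=0.0000 → 0.0000 [wait]  node(6,6) S=246.8560 payoff=0.0000 vs cont=0.0000 → 0.0000 [wait]  ⇒ S*(6)=55.3080
t_5: node(5,0) S=31.5622 payoff=43.3778 vs cont=42.9550 → 43.3778 [stop]  node(5,1) S=45.8755 payoff=29.0645 vs cont=28.6416 → 29.0645 [stop]  node(5,2) S=66.6799 payoff=8.2601 vs cont=12.4097 → 12.4097 [wait]  node(5,3) S=96.9190 payoff=0.0000 vs cont=2.3074 → 2.3074 [wait]  node(5,4) S=140.8714 payoff=0.0000 vs cont=0.0000 → 0.0000 [wait]  node(5,5) S=204.7561 payoff=0.0000 vs cont=0.0000 → 0.0000 [wait]  ⇒ S*(5)=45.8755
t_4: node(4,0) S=38.0517 payoff=36.8883 vs cont=36.4655 → 36.8883 [stop]  node(4,1) S=55.3080 payoff=19.6320 vs cont=21.1422 → 21.1422 [wait]  node(4,2) S=80.3900 payoff=0.0000 vs cont=7.6337 → 7.6337 [wait]  node(4,3) S=116.8466 payoff=0.0000 vs cont=1.2195 → 1.2195 [wait]  node(4,4) S=169.8360 payoff=0.0000 vs cont=0.0000 → 0.0000 [wait]  ⇒ S*(4)=38.0517
t_3: node(3,0) S=45.8755 payoff=29.0645 vs cont=29.3452 → 29.3452 [wait]  node(3,1) S=66.6799 payoff=8.2601 vs cont=14.7302 → 14.7302 [wait]  node(3,2) S=96.9190 payoff=0.0000 vs cont=4.6027 → 4.6027 [wait]  node(3,3) S=140.8714 payoff=0.0000 vs cont=0.6445 → 0.6445 [wait]  ⇒ S*(3)=-
t_2: node(2,0) S=55.3080 payoff=19.6320 vs cont=22.3715 → 22.3715 [wait]  node(2,1) S=80.3900 payoff=0.0000 vs cont=9.9294 → 9.9294 [wait]  node(2,2) S=116.8466 payoff=0.0000 vs cont=2.7329 → 2.7329 [wait]  ⇒ S*(2)=-
t_1: node(1,0) S=66.6799 payoff=8.2601 vs cont=16.4494 → 16.4494 [wait]  node(1,1) S=96.9190 payoff=0.0000 vs cont=6.5211 → 6.5211 [wait]  ⇒ S*(1)=-
t_0: node(0,0) S=80.3900 payoff=0.0000 vs cont=11.7317 → 11.7317 [wait]  ⇒ S*(0)=-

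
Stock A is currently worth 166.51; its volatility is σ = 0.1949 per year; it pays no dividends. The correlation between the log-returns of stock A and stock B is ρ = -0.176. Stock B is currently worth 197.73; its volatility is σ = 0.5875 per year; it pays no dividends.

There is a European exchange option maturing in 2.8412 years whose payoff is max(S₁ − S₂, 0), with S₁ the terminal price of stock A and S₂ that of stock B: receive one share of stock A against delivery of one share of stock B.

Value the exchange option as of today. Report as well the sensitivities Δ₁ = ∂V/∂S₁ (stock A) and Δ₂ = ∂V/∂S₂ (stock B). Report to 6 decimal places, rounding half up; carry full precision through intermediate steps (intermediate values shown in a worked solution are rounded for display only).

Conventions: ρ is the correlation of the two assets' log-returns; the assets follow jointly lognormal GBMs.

exchange price = 61.098940
Δ1 = 0.652381
Δ2 = -0.240374

σ_eff = √(σ₁² + σ₂² − 2ρσ₁σ₂) = √(0.1949² + 0.5875² − 2·-0.176·0.1949·0.5875) = 0.650728
d₁ = (ln(S₁/S₂) + (q₂ − q₁ + σ_eff²/2)T) / (σ_eff√T) = (ln(166.51/197.73) + (0.0 − 0.0 + 0.211724)·2.8412) / 1.096859 = 0.391757
d₂ = d₁ − σ_eff√T = 0.391757 − 1.096859 = -0.705101
N(d₁) = 0.652381,  N(d₂) = 0.240374
V = S₁·e^{−q₁T}·N(d₁) − S₂·e^{−q₂T}·N(d₂) = 108.628003 − 47.529063 = 61.098940
Key observation: pricing in stock B-units makes this a unit-strike call on the ratio S₁/S₂ — the risk-free rate cancels and cannot affect the value.
Δ₁ = e^{−q₁T}·N(d₁) = 0.652381;  Δ₂ = −e^{−q₂T}·N(d₂) = -0.240374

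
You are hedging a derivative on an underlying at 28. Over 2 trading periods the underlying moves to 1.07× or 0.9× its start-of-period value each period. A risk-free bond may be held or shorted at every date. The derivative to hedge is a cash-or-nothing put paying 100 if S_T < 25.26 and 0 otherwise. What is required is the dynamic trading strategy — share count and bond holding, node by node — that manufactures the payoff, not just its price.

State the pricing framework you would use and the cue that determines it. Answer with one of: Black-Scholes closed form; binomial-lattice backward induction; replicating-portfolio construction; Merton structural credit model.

Key observation: a price alone would not answer the question — the per-node share/bond construction on the spot-28, 1.07/0.9 tree is required, and only the replicating-portfolio method yields it.

framework: replicating-portfolio construction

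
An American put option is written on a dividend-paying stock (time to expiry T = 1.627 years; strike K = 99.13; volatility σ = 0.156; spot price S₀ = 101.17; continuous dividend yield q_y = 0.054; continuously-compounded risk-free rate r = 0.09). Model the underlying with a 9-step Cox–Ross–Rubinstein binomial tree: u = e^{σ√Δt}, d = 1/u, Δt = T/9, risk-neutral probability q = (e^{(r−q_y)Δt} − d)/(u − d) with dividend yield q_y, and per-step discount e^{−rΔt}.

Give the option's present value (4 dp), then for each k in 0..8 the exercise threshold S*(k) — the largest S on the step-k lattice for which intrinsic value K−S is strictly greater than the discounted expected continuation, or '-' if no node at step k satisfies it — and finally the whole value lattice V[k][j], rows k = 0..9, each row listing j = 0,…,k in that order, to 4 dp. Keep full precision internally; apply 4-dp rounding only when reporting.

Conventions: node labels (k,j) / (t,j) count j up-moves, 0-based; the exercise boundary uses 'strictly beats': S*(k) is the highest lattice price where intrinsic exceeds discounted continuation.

price = 4.8408
boundary = - - - 82.9152 77.5940 82.9152 77.5940 82.9152 88.6013
tree:
4.8408
7.4455 2.7041
11.1494 4.4244 1.2778
16.2148 7.0476 2.2586 0.4564
21.5360 10.8823 3.8996 0.8881 0.0916
26.5157 16.2148 6.5378 1.7045 0.1991 0.0000
31.1758 21.5360 10.5557 3.2132 0.4330 0.0000 0.0000
35.5368 26.5157 16.2148 5.9146 0.9416 0.0000 0.0000 0.0000
39.6180 31.1758 21.5360 10.5287 2.0476 0.0000 0.0000 0.0000 0.0000
43.4373 35.5368 26.5157 16.2148 4.4527 0.0000 0.0000 0.0000 0.0000 0.0000

Δt=0.18078  u=1.06858  d=0.93582  q=0.53261  discount=0.98386
step 9 (expiry): payoffs max(K−S,0) = 43.4373 35.5368 26.5157 16.2148 4.4527 0.0000 0.0000 0.0000 0.0000 0.0000
step 8: (k=8,j=0): S=59.5120, K−S=39.6180, hold=38.5963 ⇒ V=39.6180 exercise | (k=8,j=1): S=67.9542, K−S=31.1758, hold=30.2361 ⇒ V=31.1758 exercise | (k=8,j=2): S=77.5940, K−S=21.5360, hold=20.6900 ⇒ V=21.5360 exercise | (k=8,j=3): S=88.6013, K−S=10.5287, hold=9.7897 ⇒ V=10.5287 exercise | (k=8,j=4): S=101.1700, K−S=0.0000, hold=2.0476 ⇒ V=2.0476 continue | (k=8,j=5): S=115.5217, K−S=0.0000, hold=0.0000 ⇒ V=0.0000 continue | (k=8,j=6): S=131.9093, K−S=0.0000, hold=0.0000 ⇒ V=0.0000 continue | (k=8,j=7): S=150.6216, K−S=0.0000, hold=0.0000 ⇒ V=0.0000 continue | (k=8,j=8): S=171.9883, K−S=0.0000, hold=0.0000 ⇒ V=0.0000 continue  boundary S*=88.6013
step 7: (k=7,j=0): S=63.5932, K−S=35.5368, hold=34.5548 ⇒ V=35.5368 exercise | (k=7,j=1): S=72.6143, K−S=26.5157, hold=25.6213 ⇒ V=26.5157 exercise | (k=7,j=2): S=82.9152, K−S=16.2148, hold=15.4205 ⇒ V=16.2148 exercise | (k=7,j=3): S=94.6773, K−S=4.4527, hold=5.9146 ⇒ V=5.9146 continue | (k=7,j=4): S=108.1080, K−S=0.0000, hold=0.9416 ⇒ V=0.9416 continue | (k=7,j=5): S=123.4438, K−S=0.0000, hold=0.0000 ⇒ V=0.0000 continue | (k=7,j=6): S=140.9552, K−S=0.0000, hold=0.0000 ⇒ V=0.0000 continue | (k=7,j=7): S=160.9508, K−S=0.0000, hold=0.0000 ⇒ V=0.0000 continue  boundary S*=82.9152
step 6: (k=6,j=0): S=67.9542, K−S=31.1758, hold=30.2361 ⇒ V=31.1758 exercise | (k=6,j=1): S=77.5940, K−S=21.5360, hold=20.6900 ⇒ V=21.5360 exercise | (k=6,j=2): S=88.6013, K−S=10.5287, hold=10.5557 ⇒ V=10.5557 continue | (k=6,j=3): S=101.1700, K−S=0.0000, hold=3.2132 ⇒ V=3.2132 continue | (k=6,j=4): S=115.5217, K−S=0.0000, hold=0.4330 ⇒ V=0.4330 continue | (k=6,j=5): S=131.9093, K−S=0.0000, hold=0.0000 ⇒ V=0.0000 continue | (k=6,j=6): S=150.6216, K−S=0.0000, hold=0.0000 ⇒ V=0.0000 continue  boundary S*=77.5940
step 5: (k=5,j=0): S=72.6143, K−S=26.5157, hold=25.6213 ⇒ V=26.5157 exercise | (k=5,j=1): S=82.9152, K−S=16.2148, hold=15.4346 ⇒ V=16.2148 exercise | (k=5,j=2): S=94.6773, K−S=4.4527, hold=6.5378 ⇒ V=6.5378 continue | (k=5,j=3): S=108.1080, K−S=0.0000, hold=1.7045 ⇒ V=1.7045 continue | (k=5,j=4): S=123.4438, K−S=0.0000, hold=0.1991 ⇒ V=0.1991 continue | (k=5,j=5): S=140.9552, K−S=0.0000, hold=0.0000 ⇒ V=0.0000 continue  boundary S*=82.9152
step 4: (k=4,j=0): S=77.5940, K−S=21.5360, hold=20.6900 ⇒ V=21.5360 exercise | (k=4,j=1): S=88.6013, K−S=10.5287, hold=10.8823 ⇒ V=10.8823 continue | (k=4,j=2): S=101.1700, K−S=0.0000, hold=3.8996 ⇒ V=3.8996 continue | (k=4,j=3): S=115.5217, K−S=0.0000, hold=0.8881 ⇒ V=0.8881 continue | (k=4,j=4): S=131.9093, K−S=0.0000, hold=0.0916 ⇒ V=0.0916 continue  boundary S*=77.5940
step 3: (k=3,j=0): S=82.9152, K−S=16.2148, hold=15.6058 ⇒ V=16.2148 exercise | (k=3,j=1): S=94.6773, K−S=4.4527, hold=7.0476 ⇒ V=7.0476 continue | (k=3,j=2): S=108.1080, K−S=0.0000, hold=2.2586 ⇒ V=2.2586 continue | (k=3,j=3): S=123.4438, K−S=0.0000, hold=0.4564 ⇒ V=0.4564 continue  boundary S*=82.9152
step 2: (k=2,j=0): S=88.6013, K−S=10.5287, hold=11.1494 ⇒ V=11.1494 continue | (k=2,j=1): S=101.1700, K−S=0.0000, hold=4.4244 ⇒ V=4.4244 continue | (k=2,j=2): S=115.5217, K−S=0.0000, hold=1.2778 ⇒ V=1.2778 continue  boundary S*=-
step 1: (k=1,j=0): S=94.6773, K−S=4.4527, hold=7.4455 ⇒ V=7.4455 continue | (k=1,j=1): S=108.1080, K−S=0.0000, hold=2.7041 ⇒ V=2.7041 continue  boundary S*=-
step 0: (k=0,j=0): S=101.1700, K−S=0.0000, hold=4.8408 ⇒ V=4.8408 continue  boundary S*=-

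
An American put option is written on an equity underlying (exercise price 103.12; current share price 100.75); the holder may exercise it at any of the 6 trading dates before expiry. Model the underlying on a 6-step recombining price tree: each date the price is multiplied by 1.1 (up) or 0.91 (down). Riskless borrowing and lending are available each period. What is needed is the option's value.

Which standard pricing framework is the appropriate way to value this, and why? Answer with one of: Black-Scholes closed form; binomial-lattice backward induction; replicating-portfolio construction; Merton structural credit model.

framework: binomial-lattice backward induction

Key observation: the defining feature is the embedded early-exercise option across 6 discrete dates on the spot-100.75 tree; pricing the strike-103.12 put means working backward with an exercise test at every node.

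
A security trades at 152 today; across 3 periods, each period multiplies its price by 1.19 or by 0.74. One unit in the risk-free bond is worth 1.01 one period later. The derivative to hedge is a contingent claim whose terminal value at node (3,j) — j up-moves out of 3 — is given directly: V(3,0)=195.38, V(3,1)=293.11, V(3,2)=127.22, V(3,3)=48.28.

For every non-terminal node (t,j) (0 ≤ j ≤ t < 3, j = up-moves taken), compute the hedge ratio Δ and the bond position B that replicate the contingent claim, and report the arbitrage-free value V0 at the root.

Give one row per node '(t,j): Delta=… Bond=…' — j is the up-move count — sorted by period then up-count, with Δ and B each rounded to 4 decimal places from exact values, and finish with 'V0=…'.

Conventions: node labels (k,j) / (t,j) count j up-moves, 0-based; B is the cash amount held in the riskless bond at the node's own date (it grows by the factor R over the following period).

Arbitrage-free pricing uses the up-move probability p* = (R−d)/(u−d) = 0.6000, discounting each step at R = 1.01.
Payoffs at expiry: V(3,0)=195.3800, V(3,1)=293.1100, V(3,2)=127.2200, V(3,3)=48.2800
  t=2,j=0: stock 83.2352 → up 99.0499 (V=293.1100), down 61.5940 (V=195.3800). Price 251.5030; hedge Δ=2.6092, bond B=34.3252.
  t=2,j=1: stock 133.8512 → up 159.2829 (V=127.2200), down 99.0499 (V=293.1100). Price 191.6594; hedge Δ=-2.7541, bond B=560.3039.
  t=2,j=2: stock 215.2472 → up 256.1442 (V=48.2800), down 159.2829 (V=127.2200). Price 79.0653; hedge Δ=-0.8150, bond B=254.4876.
  t=1,j=0: stock 112.4800 → up 133.8512 (V=191.6594), down 83.2352 (V=251.5030). Price 213.4622; hedge Δ=-1.1823, bond B=346.4479.
  t=1,j=1: stock 180.8800 → up 215.2472 (V=79.0653), down 133.8512 (V=191.6594). Price 122.8742; hedge Δ=-1.3833, bond B=373.0832.
  t=0,j=0: stock 152.0000 → up 180.8800 (V=122.8742), down 112.4800 (V=213.4622). Price 157.5341; hedge Δ=-1.3244, bond B=358.8407.
Verification: the root portfolio costs Δ(0,0)·S0 + B(0,0) = 157.5341, matching V0.

(0,0): Delta=-1.3244 Bond=358.8407
(1,0): Delta=-1.1823 Bond=346.4479
(1,1): Delta=-1.3833 Bond=373.0832
(2,0): Delta=2.6092 Bond=34.3252
(2,1): Delta=-2.7541 Bond=560.3039
(2,2): Delta=-0.8150 Bond=254.4876
V0=157.5341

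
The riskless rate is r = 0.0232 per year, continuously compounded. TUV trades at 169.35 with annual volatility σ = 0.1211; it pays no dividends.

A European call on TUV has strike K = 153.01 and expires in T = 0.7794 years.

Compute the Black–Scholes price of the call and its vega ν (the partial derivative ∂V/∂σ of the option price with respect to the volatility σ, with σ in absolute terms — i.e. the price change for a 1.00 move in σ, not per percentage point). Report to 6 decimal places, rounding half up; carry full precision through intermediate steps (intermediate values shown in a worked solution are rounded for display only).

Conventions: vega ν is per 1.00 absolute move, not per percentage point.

σ√T = 0.1211·√0.7794 = 0.106911
d₁ = (ln(S/K) + (r+σ²/2)T) / (σ√T) = (ln(169.35/153.01) + (0.0232+0.1211²/2)·0.7794) / 0.106911 = (0.101464 + 0.023797) / 0.106911 = 1.171637
d₂ = d₁ − σ√T = 1.171637 − 0.106911 = 1.064725
e^{−rT} = 0.982080
N(d₁) = 0.879329,  N(d₂) = 0.856500
Call price V = S·N(d₁) − K·e^{−rT}·N(d₂) = 148.914286 − 128.704627 = 20.209659
φ(d₁) = (1/√(2π))·e^{−d₁²/2} = 0.200828
ν = S·φ(d₁)·√T = 30.025510

price = 20.209659
ν = 30.025510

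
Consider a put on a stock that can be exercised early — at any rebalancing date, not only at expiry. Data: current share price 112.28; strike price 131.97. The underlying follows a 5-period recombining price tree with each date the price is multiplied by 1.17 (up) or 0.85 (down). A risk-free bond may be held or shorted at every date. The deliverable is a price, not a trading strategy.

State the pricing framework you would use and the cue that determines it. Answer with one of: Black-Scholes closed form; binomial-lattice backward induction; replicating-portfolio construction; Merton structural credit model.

framework: binomial-lattice backward induction

Key observation: the exercise right at every one of the 5 steps is what matters: each node needs max(131.97 − S, continuation), which only the stepwise tree valuation starting from spot 112.28 delivers.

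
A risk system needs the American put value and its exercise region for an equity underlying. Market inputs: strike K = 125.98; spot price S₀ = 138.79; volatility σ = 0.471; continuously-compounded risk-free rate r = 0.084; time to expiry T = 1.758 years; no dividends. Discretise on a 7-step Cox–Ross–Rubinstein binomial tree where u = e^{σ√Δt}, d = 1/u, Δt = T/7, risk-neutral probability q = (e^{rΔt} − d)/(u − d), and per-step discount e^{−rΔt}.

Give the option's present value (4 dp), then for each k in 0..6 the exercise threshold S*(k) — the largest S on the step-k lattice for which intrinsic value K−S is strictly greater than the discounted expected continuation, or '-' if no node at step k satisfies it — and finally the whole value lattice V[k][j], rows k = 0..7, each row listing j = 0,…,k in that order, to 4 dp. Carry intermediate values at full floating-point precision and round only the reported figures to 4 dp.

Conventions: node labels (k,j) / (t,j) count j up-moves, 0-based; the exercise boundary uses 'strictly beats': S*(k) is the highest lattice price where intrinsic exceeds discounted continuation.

Δt=0.25114, u=1.26622, d=0.78975, q=0.48601, disc=e^(-rΔt)=0.97912
k=7 terminal: V=max(K-S,0) → 99.3857 83.3408 57.6158 16.3705 0.0000 0.0000 0.0000 0.0000
k=6: j=0 S=33.6743 intr=92.3057 cont=89.6758 V=92.3057[EX]; j=1 S=53.9907 intr=71.9893 cont=69.3595 V=71.9893[EX]; j=2 S=86.5642 intr=39.4158 cont=36.7859 V=39.4158[EX]; j=3 S=138.7900 intr=0.0000 cont=8.2386 V=8.2386[hold]; j=4 S=222.5245 intr=0.0000 cont=0.0000 V=0.0000[hold]; j=5 S=356.7776 intr=0.0000 cont=0.0000 V=0.0000[hold]; j=6 S=572.0281 intr=0.0000 cont=0.0000 V=0.0000[hold]  S*(6)=86.5642
k=5: j=0 S=42.6392 intr=83.3408 cont=80.7110 V=83.3408[EX]; j=1 S=68.3642 intr=57.6158 cont=54.9860 V=57.6158[EX]; j=2 S=109.6095 intr=16.3705 cont=23.7569 V=23.7569[hold]; j=3 S=175.7390 intr=0.0000 cont=4.1462 V=4.1462[hold]; j=4 S=281.7655 intr=0.0000 cont=0.0000 V=0.0000[hold]; j=5 S=451.7597 intr=0.0000 cont=0.0000 V=0.0000[hold]  S*(5)=68.3642
k=4: j=0 S=53.9907 intr=71.9893 cont=69.3595 V=71.9893[EX]; j=1 S=86.5642 intr=39.4158 cont=40.3009 V=40.3009[hold]; j=2 S=138.7900 intr=0.0000 cont=13.9290 V=13.9290[hold]; j=3 S=222.5245 intr=0.0000 cont=2.0866 V=2.0866[hold]; j=4 S=356.7776 intr=0.0000 cont=0.0000 V=0.0000[hold]  S*(4)=53.9907
k=3: j=0 S=68.3642 intr=57.6158 cont=55.4072 V=57.6158[EX]; j=1 S=109.6095 intr=16.3705 cont=26.9102 V=26.9102[hold]; j=2 S=175.7390 intr=0.0000 cont=8.0029 V=8.0029[hold]; j=3 S=281.7655 intr=0.0000 cont=1.0501 V=1.0501[hold]  S*(3)=68.3642
k=2: j=0 S=86.5642 intr=39.4158 cont=41.8014 V=41.8014[hold]; j=1 S=138.7900 intr=0.0000 cont=17.3511 V=17.3511[hold]; j=2 S=222.5245 intr=0.0000 cont=4.5272 V=4.5272[hold]  S*(2)=-
k=1: j=0 S=109.6095 intr=16.3705 cont=29.2938 V=29.2938[hold]; j=1 S=175.7390 intr=0.0000 cont=10.8865 V=10.8865[hold]  S*(1)=-
k=0: j=0 S=138.7900 intr=0.0000 cont=19.9229 V=19.9229[hold]  S*(0)=-

price = 19.9229
boundary = - - - 68.3642 53.9907 68.3642 86.5642
tree:
19.9229
29.2938 10.8865
41.8014 17.3511 4.5272
57.6158 26.9102 8.0029 1.0501
71.9893 40.3009 13.9290 2.0866 0.0000
83.3408 57.6158 23.7569 4.1462 0.0000 0.0000
92.3057 71.9893 39.4158 8.2386 0.0000 0.0000 0.0000
99.3857 83.3408 57.6158 16.3705 0.0000 0.0000 0.0000 0.0000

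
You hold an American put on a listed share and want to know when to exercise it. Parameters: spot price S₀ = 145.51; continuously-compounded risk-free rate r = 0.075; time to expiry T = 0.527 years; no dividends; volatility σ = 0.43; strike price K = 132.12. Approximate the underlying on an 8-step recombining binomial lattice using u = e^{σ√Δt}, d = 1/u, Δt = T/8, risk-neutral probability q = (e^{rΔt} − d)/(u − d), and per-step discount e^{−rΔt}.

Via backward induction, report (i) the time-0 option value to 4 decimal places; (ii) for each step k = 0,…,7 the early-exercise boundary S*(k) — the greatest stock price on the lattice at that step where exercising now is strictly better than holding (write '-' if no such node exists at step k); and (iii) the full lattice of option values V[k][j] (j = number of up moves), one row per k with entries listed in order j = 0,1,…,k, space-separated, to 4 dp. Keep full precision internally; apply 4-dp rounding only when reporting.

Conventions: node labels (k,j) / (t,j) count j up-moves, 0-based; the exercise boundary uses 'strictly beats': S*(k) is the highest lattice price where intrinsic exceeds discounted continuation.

Δt=0.06588  u=1.11668  d=0.89551  q=0.49483  discount=0.99507
step 8 (expiry): payoffs max(K−S,0) = 71.9406 57.0772 38.5427 15.4305 0.0000 0.0000 0.0000 0.0000 0.0000
step 7: (k=7,j=0): S=67.2014, K−S=64.9186, hold=64.2674 ⇒ V=64.9186 exercise | (k=7,j=1): S=83.7992, K−S=48.3208, hold=47.6697 ⇒ V=48.3208 exercise | (k=7,j=2): S=104.4963, K−S=27.6237, hold=26.9725 ⇒ V=27.6237 exercise | (k=7,j=3): S=130.3053, K−S=1.8147, hold=7.7566 ⇒ V=7.7566 continue | (k=7,j=4): S=162.4888, K−S=0.0000, hold=0.0000 ⇒ V=0.0000 continue | (k=7,j=5): S=202.6211, K−S=0.0000, hold=0.0000 ⇒ V=0.0000 continue | (k=7,j=6): S=252.6655, K−S=0.0000, hold=0.0000 ⇒ V=0.0000 continue | (k=7,j=7): S=315.0701, K−S=0.0000, hold=0.0000 ⇒ V=0.0000 continue  boundary S*=104.4963
step 6: (k=6,j=0): S=75.0428, K−S=57.0772, hold=56.4260 ⇒ V=57.0772 exercise | (k=6,j=1): S=93.5773, K−S=38.5427, hold=37.8916 ⇒ V=38.5427 exercise | (k=6,j=2): S=116.6895, K−S=15.4305, hold=17.7052 ⇒ V=17.7052 continue | (k=6,j=3): S=145.5100, K−S=0.0000, hold=3.8991 ⇒ V=3.8991 continue | (k=6,j=4): S=181.4488, K−S=0.0000, hold=0.0000 ⇒ V=0.0000 continue | (k=6,j=5): S=226.2639, K−S=0.0000, hold=0.0000 ⇒ V=0.0000 continue | (k=6,j=6): S=282.1477, K−S=0.0000, hold=0.0000 ⇒ V=0.0000 continue  boundary S*=93.5773
step 5: (k=5,j=0): S=83.7992, K−S=48.3208, hold=47.6697 ⇒ V=48.3208 exercise | (k=5,j=1): S=104.4963, K−S=27.6237, hold=28.0925 ⇒ V=28.0925 continue | (k=5,j=2): S=130.3053, K−S=1.8147, hold=10.8199 ⇒ V=10.8199 continue | (k=5,j=3): S=162.4888, K−S=0.0000, hold=1.9600 ⇒ V=1.9600 continue | (k=5,j=4): S=202.6211, K−S=0.0000, hold=0.0000 ⇒ V=0.0000 continue | (k=5,j=5): S=252.6655, K−S=0.0000, hold=0.0000 ⇒ V=0.0000 continue  boundary S*=83.7992
step 4: (k=4,j=0): S=93.5773, K−S=38.5427, hold=38.1225 ⇒ V=38.5427 exercise | (k=4,j=1): S=116.6895, K−S=15.4305, hold=19.4492 ⇒ V=19.4492 continue | (k=4,j=2): S=145.5100, K−S=0.0000, hold=6.4041 ⇒ V=6.4041 continue | (k=4,j=3): S=181.4488, K−S=0.0000, hold=0.9853 ⇒ V=0.9853 continue | (k=4,j=4): S=226.2639, K−S=0.0000, hold=0.0000 ⇒ V=0.0000 continue  boundary S*=93.5773
step 3: (k=3,j=0): S=104.4963, K−S=27.6237, hold=28.9513 ⇒ V=28.9513 continue | (k=3,j=1): S=130.3053, K−S=1.8147, hold=12.9300 ⇒ V=12.9300 continue | (k=3,j=2): S=162.4888, K−S=0.0000, hold=3.7043 ⇒ V=3.7043 continue | (k=3,j=3): S=202.6211, K−S=0.0000, hold=0.4953 ⇒ V=0.4953 continue  boundary S*=-
step 2: (k=2,j=0): S=116.6895, K−S=15.4305, hold=20.9199 ⇒ V=20.9199 continue | (k=2,j=1): S=145.5100, K−S=0.0000, hold=8.3236 ⇒ V=8.3236 continue | (k=2,j=2): S=181.4488, K−S=0.0000, hold=2.1060 ⇒ V=2.1060 continue  boundary S*=-
step 1: (k=1,j=0): S=130.3053, K−S=1.8147, hold=14.6145 ⇒ V=14.6145 continue | (k=1,j=1): S=162.4888, K−S=0.0000, hold=5.2211 ⇒ V=5.2211 continue  boundary S*=-
step 0: (k=0,j=0): S=145.5100, K−S=0.0000, hold=9.9172 ⇒ V=9.9172 continue  boundary S*=-

price = 9.9172
boundary = - - - - 93.5773 83.7992 93.5773 104.4963
tree:
9.9172
14.6145 5.2211
20.9199 8.3236 2.1060
28.9513 12.9300 3.7043 0.4953
38.5427 19.4492 6.4041 0.9853 0.0000
48.3208 28.0925 10.8199 1.9600 0.0000 0.0000
57.0772 38.5427 17.7052 3.8991 0.0000 0.0000 0.0000
64.9186 48.3208 27.6237 7.7566 0.0000 0.0000 0.0000 0.0000
71.9406 57.0772 38.5427 15.4305 0.0000 0.0000 0.0000 0.0000 0.0000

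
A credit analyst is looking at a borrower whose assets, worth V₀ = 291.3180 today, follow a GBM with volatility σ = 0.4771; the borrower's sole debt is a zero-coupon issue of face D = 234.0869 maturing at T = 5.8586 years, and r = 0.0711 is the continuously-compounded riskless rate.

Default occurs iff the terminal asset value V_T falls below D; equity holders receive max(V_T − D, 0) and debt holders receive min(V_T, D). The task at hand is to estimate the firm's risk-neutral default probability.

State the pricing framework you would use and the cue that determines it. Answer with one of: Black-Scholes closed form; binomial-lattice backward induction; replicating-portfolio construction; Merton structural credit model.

framework: Merton structural credit model

Key observation: assets follow a GBM and default happens iff V_T < 234.0869; valuing claims on that split (equity as a call, risky debt as the residual) is the structural model's definition.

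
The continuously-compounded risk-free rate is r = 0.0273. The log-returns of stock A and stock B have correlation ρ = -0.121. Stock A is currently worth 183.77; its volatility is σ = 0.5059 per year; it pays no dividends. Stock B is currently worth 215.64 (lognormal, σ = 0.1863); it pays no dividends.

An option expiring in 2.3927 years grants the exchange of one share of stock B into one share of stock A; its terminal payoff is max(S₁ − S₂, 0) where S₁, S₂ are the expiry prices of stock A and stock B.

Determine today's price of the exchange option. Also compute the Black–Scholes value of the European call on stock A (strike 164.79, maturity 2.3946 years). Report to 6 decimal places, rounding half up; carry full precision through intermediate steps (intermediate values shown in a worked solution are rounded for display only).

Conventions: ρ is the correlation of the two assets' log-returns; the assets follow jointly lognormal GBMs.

exchange price = 52.030109
price(stock A call K=164.79) = 67.392405

σ_eff = √(σ₁² + σ₂² − 2ρσ₁σ₂) = √(0.5059² + 0.1863² − 2·-0.121·0.5059·0.1863) = 0.559867
d₁ = (ln(S₁/S₂) + (q₂ − q₁ + σ_eff²/2)T) / (σ_eff√T) = (ln(183.77/215.64) + (0.0 − 0.0 + 0.156725)·2.3927) / 0.866022 = 0.248344
d₂ = d₁ − σ_eff√T = 0.248344 − 0.866022 = -0.617678
N(d₁) = 0.598066,  N(d₂) = 0.268394
V = S₁·e^{−q₁T}·N(d₁) − S₂·e^{−q₂T}·N(d₂) = 109.906579 − 57.876471 = 52.030109
[vanilla: stock A call K=164.79]
σ√T = 0.5059·√2.3946 = 0.782855
d₁ = (ln(S/K) + (r+σ²/2)T) / (σ√T) = (ln(183.77/164.79) + (0.0273+0.5059²/2)·2.3946) / 0.782855 = (0.109013 + 0.371803) / 0.782855 = 0.614183
d₂ = d₁ − σ√T = 0.614183 − 0.782855 = -0.168671
e^{−rT} = 0.936718
N(d₁) = 0.730453,  N(d₂) = 0.433028
price = S·N(d₁) − K·e^{−rT}·N(d₂) = 134.235335 − 66.842929 = 67.392405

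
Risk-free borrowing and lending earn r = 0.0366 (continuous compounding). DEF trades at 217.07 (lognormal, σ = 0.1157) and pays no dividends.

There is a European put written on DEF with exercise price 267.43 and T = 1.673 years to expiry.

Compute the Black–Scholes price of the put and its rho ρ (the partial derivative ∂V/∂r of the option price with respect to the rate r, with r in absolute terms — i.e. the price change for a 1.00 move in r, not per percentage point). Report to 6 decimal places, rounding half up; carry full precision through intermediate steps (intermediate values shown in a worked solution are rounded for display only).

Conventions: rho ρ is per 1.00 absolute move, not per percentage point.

σ√T = 0.1157·√1.673 = 0.149652
d₁ = (ln(S/K) + (r+σ²/2)T) / (σ√T) = (ln(217.07/267.43) + (0.0366+0.1157²/2)·1.673) / 0.149652 = (-0.208638 + 0.072430) / 0.149652 = -0.910170
d₂ = d₁ − σ√T = -0.910170 − 0.149652 = -1.059821
e^{−rT} = 0.940605
N(−d₁) = 0.818634,  N(−d₂) = 0.855387
Put price V = K·e^{−rT}·N(−d₂) − S·N(−d₁) = 215.169238 − 177.700782 = 37.468456
ρ = −K·T·e^{−rT}·N(−d₂) = -359.978135

price = 37.468456
ρ = -359.978135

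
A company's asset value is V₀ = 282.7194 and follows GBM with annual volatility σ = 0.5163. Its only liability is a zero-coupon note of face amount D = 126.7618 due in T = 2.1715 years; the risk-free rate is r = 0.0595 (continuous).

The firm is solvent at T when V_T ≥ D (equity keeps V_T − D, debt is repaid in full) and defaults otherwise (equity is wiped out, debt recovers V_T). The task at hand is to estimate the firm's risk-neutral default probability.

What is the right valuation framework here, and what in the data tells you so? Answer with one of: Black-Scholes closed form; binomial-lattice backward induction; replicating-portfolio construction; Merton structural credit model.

framework: Merton structural credit model

Key observation: the asked-for credit quantity lives on the firm's capital structure — asset value, asset volatility, debt face 126.7618 — which is the structural model's domain.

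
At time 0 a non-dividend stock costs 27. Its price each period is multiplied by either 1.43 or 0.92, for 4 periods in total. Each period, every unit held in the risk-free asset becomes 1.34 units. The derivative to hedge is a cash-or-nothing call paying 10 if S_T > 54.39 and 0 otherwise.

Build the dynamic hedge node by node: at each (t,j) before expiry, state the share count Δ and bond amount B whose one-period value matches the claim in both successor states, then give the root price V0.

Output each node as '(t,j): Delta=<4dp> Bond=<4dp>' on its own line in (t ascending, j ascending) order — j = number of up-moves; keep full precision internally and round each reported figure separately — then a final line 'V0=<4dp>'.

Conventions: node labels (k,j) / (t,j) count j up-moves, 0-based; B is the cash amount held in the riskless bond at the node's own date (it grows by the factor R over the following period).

(0,0): Delta=0.1084 Bond=-0.2766
(1,0): Delta=0.2981 Bond=-5.0847
(1,1): Delta=0.0822 Bond=0.6395
(2,0): Delta=0.0000 Bond=0.0000
(2,1): Delta=0.3392 Bond=-8.2735
(2,2): Delta=0.0468 Bond=2.8135
(3,0): Delta=0.0000 Bond=0.0000
(3,1): Delta=0.0000 Bond=0.0000
(3,2): Delta=0.3860 Bond=-13.4621
(3,3): Delta=0.0000 Bond=7.4627
V0=2.6494

Arbitrage-free pricing uses the up-move probability p* = (R−d)/(u−d) = 0.8235, discounting each step at R = 1.34.
Expiry values: V(4,0)=0.0000, V(4,1)=0.0000, V(4,2)=0.0000, V(4,3)=10.0000, V(4,4)=10.0000
(3,0): S=21.0246. Δ = (V_up−V_dn)/(S_up−S_dn) = (0.0000−0.0000)/(30.0651−19.3426) = 0.0000. V = [p*·0.0000 + (1−p*)·0.0000]/1.34 = 0.0000. B = V − Δ·S = 0.0000.
(3,1): S=32.6795. Δ = (V_up−V_dn)/(S_up−S_dn) = (0.0000−0.0000)/(46.7317−30.0651) = 0.0000. V = [p*·0.0000 + (1−p*)·0.0000]/1.34 = 0.0000. B = V − Δ·S = 0.0000.
(3,2): S=50.7953. Δ = (V_up−V_dn)/(S_up−S_dn) = (10.0000−0.0000)/(72.6373−46.7317) = 0.3860. V = [p*·10.0000 + (1−p*)·0.0000]/1.34 = 6.1457. B = V − Δ·S = -13.4621.
(3,3): S=78.9536. Δ = (V_up−V_dn)/(S_up−S_dn) = (10.0000−10.0000)/(112.9036−72.6373) = 0.0000. V = [p*·10.0000 + (1−p*)·10.0000]/1.34 = 7.4627. B = V − Δ·S = 7.4627.
(2,0): S=22.8528. Δ = (V_up−V_dn)/(S_up−S_dn) = (0.0000−0.0000)/(32.6795−21.0246) = 0.0000. V = [p*·0.0000 + (1−p*)·0.0000]/1.34 = 0.0000. B = V − Δ·S = 0.0000.
(2,1): S=35.5212. Δ = (V_up−V_dn)/(S_up−S_dn) = (6.1457−0.0000)/(50.7953−32.6795) = 0.3392. V = [p*·6.1457 + (1−p*)·0.0000]/1.34 = 3.7770. B = V − Δ·S = -8.2735.
(2,2): S=55.2123. Δ = (V_up−V_dn)/(S_up−S_dn) = (7.4627−6.1457)/(78.9536−50.7953) = 0.0468. V = [p*·7.4627 + (1−p*)·6.1457]/1.34 = 5.3957. B = V − Δ·S = 2.8135.
(1,0): S=24.8400. Δ = (V_up−V_dn)/(S_up−S_dn) = (3.7770−0.0000)/(35.5212−22.8528) = 0.2981. V = [p*·3.7770 + (1−p*)·0.0000]/1.34 = 2.3213. B = V − Δ·S = -5.0847.
(1,1): S=38.6100. Δ = (V_up−V_dn)/(S_up−S_dn) = (5.3957−3.7770)/(55.2123−35.5212) = 0.0822. V = [p*·5.3957 + (1−p*)·3.7770]/1.34 = 3.8135. B = V − Δ·S = 0.6395.
(0,0): S=27.0000. Δ = (V_up−V_dn)/(S_up−S_dn) = (3.8135−2.3213)/(38.6100−24.8400) = 0.1084. V = [p*·3.8135 + (1−p*)·2.3213]/1.34 = 2.6494. B = V − Δ·S = -0.2766.
Sanity check at the root: Δ(0,0)·S0 + B(0,0) reproduces V0 = 2.6494.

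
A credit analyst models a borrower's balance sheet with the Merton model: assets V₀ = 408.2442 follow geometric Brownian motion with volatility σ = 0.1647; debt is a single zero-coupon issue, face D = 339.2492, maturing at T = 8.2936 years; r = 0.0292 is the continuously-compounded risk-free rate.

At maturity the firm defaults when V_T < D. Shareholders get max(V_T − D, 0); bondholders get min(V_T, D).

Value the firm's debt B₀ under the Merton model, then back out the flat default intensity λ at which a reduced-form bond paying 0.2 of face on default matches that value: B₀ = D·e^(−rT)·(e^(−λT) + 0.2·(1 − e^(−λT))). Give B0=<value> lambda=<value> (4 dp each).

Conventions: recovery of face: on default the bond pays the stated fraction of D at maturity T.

B0=250.8710 lambda=0.0091

Apply the equity-as-call identities (strike 339.2492, horizon 8.2936 years):
d₁ = [ln(V₀/D) + (r + σ²/2)T] / (σ√T)
   = [ln(408.2442/339.2492) + (0.0292 + 0.5·0.1647²)·8.2936] / (0.1647·√8.2936)
   = [0.185131 + 0.354660] / 0.474313 = 1.138046
d₂ = d₁ − σ√T = 1.138046 − 0.474313 = 0.663733
N(d₁) = 0.872449,  N(d₂) = 0.746569,  e^(−rT) = 0.784920
E₀ = V₀·N(d₁) − D·e^(−rT)·N(d₂)
   = 408.2442·0.872449 − 339.2492·0.784920·0.746569 = 157.373234
B₀ = V₀ − E₀ = 408.2442 − 157.373234 = 250.870966
e^(−λT) = (B₀·e^(rT)/D − 0.2)/(1 − 0.2) = (250.8710·1.274015/339.2492 − 0.2)/0.8 = 0.92764961
λ = −ln(0.92764961)/8.2936 = 0.009055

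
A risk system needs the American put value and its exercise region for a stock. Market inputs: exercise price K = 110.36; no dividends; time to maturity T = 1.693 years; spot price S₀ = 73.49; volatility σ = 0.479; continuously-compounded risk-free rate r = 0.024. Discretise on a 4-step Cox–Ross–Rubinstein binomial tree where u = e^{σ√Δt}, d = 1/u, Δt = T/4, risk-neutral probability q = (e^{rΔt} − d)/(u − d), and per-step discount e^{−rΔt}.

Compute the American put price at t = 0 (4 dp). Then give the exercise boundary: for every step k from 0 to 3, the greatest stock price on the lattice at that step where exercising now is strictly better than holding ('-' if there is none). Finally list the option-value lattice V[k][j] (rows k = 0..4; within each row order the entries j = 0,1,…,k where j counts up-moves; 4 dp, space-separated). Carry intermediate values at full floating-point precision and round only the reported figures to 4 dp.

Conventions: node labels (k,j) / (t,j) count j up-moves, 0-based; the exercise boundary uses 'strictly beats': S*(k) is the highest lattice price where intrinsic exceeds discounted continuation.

Δt=0.42325  u=1.36564  d=0.73226  q=0.43884  discount=0.98989
step 4 (expiry): payoffs max(K−S,0) = 89.2310 70.9548 36.8700 0.0000 0.0000
step 3: (k=3,j=0): S=28.8546, K−S=81.5054, hold=80.3900 ⇒ V=81.5054 exercise | (k=3,j=1): S=53.8134, K−S=56.5466, hold=55.4312 ⇒ V=56.5466 exercise | (k=3,j=2): S=100.3612, K−S=9.9988, hold=20.4810 ⇒ V=20.4810 continue | (k=3,j=3): S=187.1720, K−S=0.0000, hold=0.0000 ⇒ V=0.0000 continue  boundary S*=53.8134
step 2: (k=2,j=0): S=39.4052, K−S=70.9548, hold=69.8395 ⇒ V=70.9548 exercise | (k=2,j=1): S=73.4900, K−S=36.8700, hold=40.3081 ⇒ V=40.3081 continue | (k=2,j=2): S=137.0577, K−S=0.0000, hold=11.3770 ⇒ V=11.3770 continue  boundary S*=39.4052
step 1: (k=1,j=0): S=53.8134, K−S=56.5466, hold=56.9247 ⇒ V=56.9247 continue | (k=1,j=1): S=100.3612, K−S=9.9988, hold=27.3330 ⇒ V=27.3330 continue  boundary S*=-
step 0: (k=0,j=0): S=73.4900, K−S=36.8700, hold=43.4947 ⇒ V=43.4947 continue  boundary S*=-

price = 43.4947
boundary = - - 39.4052 53.8134
tree:
43.4947
56.9247 27.3330
70.9548 40.3081 11.3770
81.5054 56.5466 20.4810 0.0000
89.2310 70.9548 36.8700 0.0000 0.0000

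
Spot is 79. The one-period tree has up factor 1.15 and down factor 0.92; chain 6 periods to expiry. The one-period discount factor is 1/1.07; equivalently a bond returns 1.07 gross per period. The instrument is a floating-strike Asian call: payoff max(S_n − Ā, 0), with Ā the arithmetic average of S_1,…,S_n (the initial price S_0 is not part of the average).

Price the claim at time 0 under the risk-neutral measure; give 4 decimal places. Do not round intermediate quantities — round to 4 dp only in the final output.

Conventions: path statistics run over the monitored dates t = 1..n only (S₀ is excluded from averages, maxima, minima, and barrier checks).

With p* = (R−d)/(u−d) = 0.6522, sum probability × payoff across the paths and divide by R^6.
Enumerate all 2^6 = 64 price paths (U = up ×1.15, D = down ×0.92); each path with k up-moves has probability p*^k·(1−p*)^(6−k).
DDDDDD: Ā=59.6044, payoff=0.0000, prob=0.001771
UDDDDD: Ā=74.5055, payoff=0.0000, prob=0.003320
DUDDDD: Ā=71.4772, payoff=0.0000, prob=0.003320
UUDDDD: Ā=89.3465, payoff=0.0000, prob=0.006226
DDUDDD: Ā=68.6911, payoff=0.0000, prob=0.003320
UDUDDD: Ā=85.8639, payoff=0.0000, prob=0.006226
DUUDDD: Ā=82.8356, payoff=0.0000, prob=0.006226
UUUDDD: Ā=103.5445, payoff=0.0000, prob=0.011673
DDDUDD: Ā=66.1279, payoff=0.0000, prob=0.003320
UDDUDD: Ā=82.6599, payoff=0.0000, prob=0.006226
DUDUDD: Ā=79.6316, payoff=0.0000, prob=0.006226
UUDUDD: Ā=99.5395, payoff=0.0000, prob=0.011673
DDUUDD: Ā=76.8455, payoff=0.0000, prob=0.006226
UDUUDD: Ā=96.0569, payoff=0.0000, prob=0.011673
DUUUDD: Ā=93.0286, payoff=0.5301, prob=0.011673
UUUUDD: Ā=116.2857, payoff=0.6626, prob=0.021887
DDDDUD: Ā=63.7698, payoff=0.0000, prob=0.003320
UDDDUD: Ā=79.7123, payoff=0.0000, prob=0.006226
DUDDUD: Ā=76.6839, payoff=0.0000, prob=0.006226
UUDDUD: Ā=95.8549, payoff=0.0000, prob=0.011673
DDUDUD: Ā=73.8979, payoff=0.9491, prob=0.006226
UDUDUD: Ā=92.3723, payoff=1.1864, prob=0.011673
DUUDUD: Ā=89.3440, payoff=4.2147, prob=0.011673
UUUDUD: Ā=111.6800, payoff=5.2684, prob=0.021887
DDDUUD: Ā=71.3347, payoff=3.5123, prob=0.006226
UDDUUD: Ā=89.1683, payoff=4.3903, prob=0.011673
DUDUUD: Ā=86.1400, payoff=7.4187, prob=0.011673
UUDUUD: Ā=107.6750, payoff=9.2733, prob=0.021887
DDUUUD: Ā=83.3539, payoff=10.2047, prob=0.011673
UDUUUD: Ā=104.1924, payoff=12.7559, prob=0.021887
DUUUUD: Ā=101.1641, payoff=15.7842, prob=0.021887
UUUUUD: Ā=126.4551, payoff=19.7303, prob=0.041037
DDDDDU: Ā=61.6003, payoff=0.0000, prob=0.003320
UDDDDU: Ā=77.0004, payoff=0.0000, prob=0.006226
DUDDDU: Ā=73.9721, payoff=0.8749, prob=0.006226
UUDDDU: Ā=92.4651, payoff=1.0936, prob=0.011673
DDUDDU: Ā=71.1860, payoff=3.6609, prob=0.006226
UDUDDU: Ā=88.9825, payoff=4.5762, prob=0.011673
DUUDDU: Ā=85.9542, payoff=7.6045, prob=0.011673
UUUDDU: Ā=107.4427, payoff=9.5056, prob=0.021887
DDDUDU: Ā=68.6228, payoff=6.2241, prob=0.006226
UDDUDU: Ā=85.7785, payoff=7.7801, prob=0.011673
DUDUDU: Ā=82.7502, payoff=10.8085, prob=0.011673
UUDUDU: Ā=103.4378, payoff=13.5106, prob=0.021887
DDUUDU: Ā=79.9641, payoff=13.5945, prob=0.011673
UDUUDU: Ā=99.9552, payoff=16.9932, prob=0.021887
DUUUDU: Ā=96.9268, payoff=20.0215, prob=0.021887
UUUUDU: Ā=121.1586, payoff=25.0269, prob=0.041037
DDDDUU: Ā=66.2647, payoff=8.5822, prob=0.006226
UDDDUU: Ā=82.8309, payoff=10.7278, prob=0.011673
DUDDUU: Ā=79.8026, payoff=13.7561, prob=0.011673
UUDDUU: Ā=99.7532, payoff=17.1952, prob=0.021887
DDUDUU: Ā=77.0165, payoff=16.5422, prob=0.011673
UDUDUU: Ā=96.2706, payoff=20.6777, prob=0.021887
DUUDUU: Ā=93.2423, payoff=23.7061, prob=0.021887
UUUDUU: Ā=116.5528, payoff=29.6326, prob=0.041037
DDDUUU: Ā=74.4533, payoff=19.1054, prob=0.011673
UDDUUU: Ā=93.0666, payoff=23.8817, prob=0.021887
DUDUUU: Ā=90.0383, payoff=26.9101, prob=0.021887
UUDUUU: Ā=112.5479, payoff=33.6376, prob=0.041037
DDUUUU: Ā=87.2522, payoff=29.6961, prob=0.021887
UDUUUU: Ā=109.0653, payoff=37.1202, prob=0.041037
DUUUUU: Ā=106.0370, payoff=40.1485, prob=0.041037
UUUUUU: Ā=132.5462, payoff=50.1856, prob=0.076945
Price = Σ prob·payoff / R^6 = 18.553146 / 1.500730 = 12.3627

price = 12.3627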